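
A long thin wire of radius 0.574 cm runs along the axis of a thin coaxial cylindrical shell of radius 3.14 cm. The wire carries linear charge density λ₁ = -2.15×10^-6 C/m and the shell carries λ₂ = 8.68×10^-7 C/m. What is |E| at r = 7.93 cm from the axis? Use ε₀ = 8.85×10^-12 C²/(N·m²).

Choose a coaxial cylinder of radius r = 7.93 cm (arbitrary length L) as the Gaussian surface (r > 3.14 cm, enclosing both).
λ_enc = λ₁ + λ₂ = (-2.15e-6) + (8.68×10^-7) = -1.282×10^-6 C/m.
By Gauss's law (flux through the curved wall only), E·2πrL = λ_enc L/ε₀.
E = |λ_enc|/(2πε₀r) = (1.282e-6)/(2π·8.85×10^-12·0.0793) = 2.91×10^5 N/C.

|E| = 2.91×10^5 V/m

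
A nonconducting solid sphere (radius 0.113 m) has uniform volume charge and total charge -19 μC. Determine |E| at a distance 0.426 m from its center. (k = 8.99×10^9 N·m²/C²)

E = 9.41×10^5 N/C

By spherical symmetry E is radial; choose a Gaussian sphere of radius r = 0.426 m (r > R, so the entire charge is enclosed).
Q_enc = -19 μC = -1.90e-5 C.
By Gauss's law, ∮E·dA = E·4πr² = Q_enc/ε₀.
E = k|Q_enc|/r² = (8.99×10^9)(1.90e-5)/(0.426)² = 9.41×10^5 N/C.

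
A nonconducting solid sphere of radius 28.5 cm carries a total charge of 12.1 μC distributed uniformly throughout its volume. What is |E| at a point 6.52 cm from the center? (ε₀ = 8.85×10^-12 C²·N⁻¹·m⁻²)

Take a concentric spherical Gaussian surface of radius r = 6.52 cm (r < R).
For a uniform sphere the enclosed fraction is (r/R)³, so Q_enc = (12.1 μC)(0.0652/0.285)³ = 1.449×10^-7 C.
Applying ∮E·dA = Q_enc/ε₀ with Φ = E(4πr²):
E = |Q_enc|/(4πε₀r²) = (1.449×10^-7)/(4π·8.85×10^-12·(0.0652)²) = 3.06×10^5 N/C.

|E| = 3.06e5 V/m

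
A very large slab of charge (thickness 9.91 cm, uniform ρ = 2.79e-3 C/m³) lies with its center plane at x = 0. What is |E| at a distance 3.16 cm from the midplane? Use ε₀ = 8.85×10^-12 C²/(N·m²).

By symmetry E is perpendicular to the slab. A Gaussian pillbox from −3.16 cm to +3.16 cm (face area A) lies entirely within the slab.
Q_enc = ρ·(2x)·A and flux = 2EA, so 2EA = 2ρxA/ε₀ ⇒ E = |ρ|x/ε₀.
E = (2.79e-3)(0.0316)/(8.85×10^-12) = 9.96e6 N/C.

E = 9.96×10^6 N/C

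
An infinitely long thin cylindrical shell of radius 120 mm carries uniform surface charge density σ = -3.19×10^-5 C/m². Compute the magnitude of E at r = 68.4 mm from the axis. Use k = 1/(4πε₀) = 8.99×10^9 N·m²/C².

Coaxial Gaussian cylinder, radius r = 68.4 mm, length L (r < 120 mm, inside the shell).
No charge is enclosed, so Gauss's law gives E·2πrL = 0 ⇒ E = 0.

E = 0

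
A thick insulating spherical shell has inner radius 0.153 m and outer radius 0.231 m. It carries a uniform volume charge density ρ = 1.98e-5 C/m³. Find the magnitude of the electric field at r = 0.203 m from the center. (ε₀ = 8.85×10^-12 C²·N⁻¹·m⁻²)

By spherical symmetry E is radial; choose a Gaussian sphere of radius r = 0.203 m (within the shell material, 0.153 m < r < 0.231 m).
Only the shell between 0.153 m and r is enclosed: Q_enc = ρ·(4π/3)(r³ − a³) = (1.98×10^-5)·(4π/3)·((0.203)³ − (0.153)³) = 3.968×10^-7 C.
Since E is radial and uniform over the Gaussian sphere, Φ = E·4πr² = Q_enc/ε₀.
E = |Q_enc|/(4πε₀r²) = (3.968×10^-7)/(4π·8.85×10^-12·(0.203)²) = 8.66×10^4 N/C.

|E| = 8.66e4 N/C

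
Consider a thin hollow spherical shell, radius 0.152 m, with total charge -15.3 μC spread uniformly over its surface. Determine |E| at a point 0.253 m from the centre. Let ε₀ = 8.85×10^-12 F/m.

By spherical symmetry E is radial; choose a Gaussian sphere of radius r = 0.253 m (r > 0.152 m).
The entire shell is enclosed: Q_enc = -1.53×10^-5 C.
Since E is radial and uniform over the Gaussian sphere, Φ = E·4πr² = Q_enc/ε₀.
E = |Q_enc|/(4πε₀r²) = (1.53×10^-5)/(4π·8.85×10^-12·(0.253)²) = 2.15×10^6 N/C.

E ≈ 2.15×10^6 N/C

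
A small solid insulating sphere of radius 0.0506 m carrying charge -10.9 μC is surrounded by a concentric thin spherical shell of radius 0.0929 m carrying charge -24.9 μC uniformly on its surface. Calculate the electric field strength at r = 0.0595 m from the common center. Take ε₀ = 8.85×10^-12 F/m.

2.77×10^7 N/C

Use a concentric Gaussian sphere at r = 0.0595 m (between the bodies, 0.0506 m < r < 0.0929 m).
The shell at 0.0929 m lies outside the Gaussian surface, so Q_enc = -10.9 μC = -1.09e-5 C.
Applying ∮E·dA = Q_enc/ε₀ with Φ = E(4πr²):
E = |Q_enc|/(4πε₀r²) = (1.09e-5)/(4π·8.85×10^-12·(0.0595)²) = 2.77×10^7 N/C.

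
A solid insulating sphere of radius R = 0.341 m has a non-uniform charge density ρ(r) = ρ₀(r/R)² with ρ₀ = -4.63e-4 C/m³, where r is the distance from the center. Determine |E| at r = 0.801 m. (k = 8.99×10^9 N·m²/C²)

Use a concentric Gaussian sphere at r = 0.801 m (r > R, all charge enclosed).
Q_enc = 4π ∫₀^R ρ₀(r'/R)^2 r'² dr' = 4πρ₀R³/5 = -4.614e-5 C.
Since E is radial and uniform over the Gaussian sphere, Φ = E·4πr² = Q_enc/ε₀.
E = k|Q_enc|/r² = (8.99×10^9)(4.614×10^-5)/(0.801)² = 6.47×10^5 N/C.

6.47×10^5 N/C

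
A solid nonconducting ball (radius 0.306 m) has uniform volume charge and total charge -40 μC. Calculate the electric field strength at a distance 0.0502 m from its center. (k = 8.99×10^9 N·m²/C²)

Use a concentric Gaussian sphere at r = 0.0502 m (r < R).
Only the charge within r is enclosed: Q_enc = Q·(r/R)³ = (-40 μC)·(0.0502 m/0.306 m)³ = -1.766×10^-7 C.
By Gauss's law, ∮E·dA = E·4πr² = Q_enc/ε₀.
E = k|Q_enc|/r² = (8.99×10^9)(1.766×10^-7)/(0.0502)² = 6.30e5 N/C.

|E| ≈ 6.30×10^5 N/C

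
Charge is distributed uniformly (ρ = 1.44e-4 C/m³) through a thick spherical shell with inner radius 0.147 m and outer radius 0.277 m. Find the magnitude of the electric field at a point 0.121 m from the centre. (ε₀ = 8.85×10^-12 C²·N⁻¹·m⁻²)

Use a concentric Gaussian sphere at r = 0.121 m (r < 0.147 m, inside the empty cavity).
No charge is enclosed, so by Gauss's law E·4πr² = 0 ⇒ E = 0.

E = 0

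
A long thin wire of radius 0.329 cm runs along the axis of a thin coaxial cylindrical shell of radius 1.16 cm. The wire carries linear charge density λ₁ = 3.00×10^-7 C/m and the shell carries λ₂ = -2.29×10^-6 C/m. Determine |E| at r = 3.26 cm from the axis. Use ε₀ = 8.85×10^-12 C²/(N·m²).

E = 1.10×10^6 N/C

Take a coaxial cylindrical Gaussian surface of radius r = 3.26 cm and length L (r > 1.16 cm, enclosing both).
λ_enc = λ₁ + λ₂ = (3.00×10^-7) + (-2.29×10^-6) = -1.99×10^-6 C/m.
Since E is radial and uniform over the curved surface, Φ = E·2πrL = Q_enc/ε₀ = λ_enc L/ε₀.
E = |λ_enc|/(2πε₀r) = (1.99e-6)/(2π·8.85×10^-12·0.0326) = 1.10×10^6 N/C.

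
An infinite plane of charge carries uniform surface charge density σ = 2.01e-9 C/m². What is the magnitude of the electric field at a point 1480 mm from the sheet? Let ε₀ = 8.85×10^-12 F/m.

114 N/C

By planar symmetry E is perpendicular to the sheet and uniform; use a Gaussian pillbox with flat faces of area A on each side of the sheet.
Flux Φ = 2EA and Q_enc = σA, so 2EA = σA/ε₀ ⇒ E = |σ|/(2ε₀), independent of distance.
E = |σ|/(2ε₀) = (2.01×10^-9)/(2·8.85×10^-12) = 114 N/C.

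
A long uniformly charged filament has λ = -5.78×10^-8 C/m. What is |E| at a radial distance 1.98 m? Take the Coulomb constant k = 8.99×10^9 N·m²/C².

|E| ≈ 525 V/m

Coaxial Gaussian cylinder, radius r = 1.98 m, length L.
Q_enc = λL, so λ_enc = -5.78e-8 C/m.
By Gauss's law (flux through the curved wall only), E·2πrL = λ_enc L/ε₀.
E = 2k|λ_enc|/r = 2(8.99×10^9)(5.78×10^-8)/(1.98) = 525 N/C.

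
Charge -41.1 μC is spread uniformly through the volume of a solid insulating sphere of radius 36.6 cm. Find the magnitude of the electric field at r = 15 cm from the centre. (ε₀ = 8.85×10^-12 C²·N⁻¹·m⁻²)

Take a concentric spherical Gaussian surface of radius r = 15 cm (r < R).
Only the charge within r is enclosed: Q_enc = Q·(r/R)³ = (-41.1 μC)·(15 cm/36.6 cm)³ = -2.829×10^-6 C.
Gauss's law: E·4πr² = Q_enc/ε₀.
E = |Q_enc|/(4πε₀r²) = (2.829×10^-6)/(4π·8.85×10^-12·(0.15)²) = 1.13×10^6 N/C.

|E| ≈ 1.13×10^6 N/C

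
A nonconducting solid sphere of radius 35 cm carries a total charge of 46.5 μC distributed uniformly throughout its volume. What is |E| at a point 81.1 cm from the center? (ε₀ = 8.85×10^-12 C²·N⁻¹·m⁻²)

E = 6.36×10^5 N/C

By spherical symmetry E is radial; choose a Gaussian sphere of radius r = 81.1 cm (r > R, so the entire charge is enclosed).
Q_enc = 46.5 μC = 4.65×10^-5 C.
Gauss's law: E·4πr² = Q_enc/ε₀.
E = |Q_enc|/(4πε₀r²) = (4.65e-5)/(4π·8.85×10^-12·(0.811)²) = 6.36e5 N/C.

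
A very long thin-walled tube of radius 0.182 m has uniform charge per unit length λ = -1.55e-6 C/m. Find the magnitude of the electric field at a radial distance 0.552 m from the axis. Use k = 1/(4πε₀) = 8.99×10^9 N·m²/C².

5.05×10^4 V/m

By cylindrical symmetry E is radial; use a coaxial Gaussian cylinder of radius 0.552 m and length L (r > 0.182 m).
The full line charge is enclosed: λ_enc = -1.55×10^-6 C/m.
Applying ∮E·dA = Q_enc/ε₀ with the end caps contributing no flux:
E = 2k|λ_enc|/r = 2(8.99×10^9)(1.55×10^-6)/(0.552) = 5.05×10^4 N/C.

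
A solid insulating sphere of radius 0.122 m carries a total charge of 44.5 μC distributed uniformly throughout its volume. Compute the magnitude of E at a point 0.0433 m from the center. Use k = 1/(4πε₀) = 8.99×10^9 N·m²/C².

By spherical symmetry E is radial; choose a Gaussian sphere of radius r = 0.0433 m (r < R).
For a uniform sphere the enclosed fraction is (r/R)³, so Q_enc = (44.5 μC)(0.0433/0.122)³ = 1.99×10^-6 C.
Since E is radial and uniform over the Gaussian sphere, Φ = E·4πr² = Q_enc/ε₀.
E = k|Q_enc|/r² = (8.99×10^9)(1.99×10^-6)/(0.0433)² = 9.54×10^6 N/C.

|E| = 9.54×10^6 N/C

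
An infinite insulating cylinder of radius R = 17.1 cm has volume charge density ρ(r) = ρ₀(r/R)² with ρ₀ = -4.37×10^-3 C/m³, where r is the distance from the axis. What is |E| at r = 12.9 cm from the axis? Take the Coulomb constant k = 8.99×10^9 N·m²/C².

Choose a coaxial cylinder of radius r = 12.9 cm (arbitrary length L) as the Gaussian surface (r < R).
Integrating ρ over the cross-section to radius r: λ_enc = (2πρ₀/R²) ∫₀^r r'^3 dr' = 2πρ₀ r^4/(4·R²) = -6.501×10^-5 C/m.
Since E is radial and uniform over the curved surface, Φ = E·2πrL = Q_enc/ε₀ = λ_enc L/ε₀.
E = 2k|λ_enc|/r = 2(8.99×10^9)(6.501e-5)/(0.129) = 9.06×10^6 N/C.

E ≈ 9.06×10^6 N/C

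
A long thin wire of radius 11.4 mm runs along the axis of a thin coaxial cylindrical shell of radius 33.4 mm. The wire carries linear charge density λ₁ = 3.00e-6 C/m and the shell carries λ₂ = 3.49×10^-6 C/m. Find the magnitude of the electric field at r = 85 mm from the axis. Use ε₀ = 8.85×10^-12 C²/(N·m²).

Take a coaxial cylindrical Gaussian surface of radius r = 85 mm and length L (r > 33.4 mm, enclosing both).
λ_enc = λ₁ + λ₂ = (3.00e-6) + (3.49×10^-6) = 6.49×10^-6 C/m.
Gauss's law: E·2πrL = λ_enc L/ε₀.
E = |λ_enc|/(2πε₀r) = (6.49×10^-6)/(2π·8.85×10^-12·0.085) = 1.37×10^6 N/C.

|E| = 1.37e6 N/C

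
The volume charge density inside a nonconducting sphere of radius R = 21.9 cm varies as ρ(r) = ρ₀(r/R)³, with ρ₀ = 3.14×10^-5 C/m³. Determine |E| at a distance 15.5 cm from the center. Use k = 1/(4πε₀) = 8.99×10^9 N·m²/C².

3.25e4 N/C

Use a concentric Gaussian sphere at r = 15.5 cm (r < R).
Q_enc = ∫₀^r ρ(r')·4πr'² dr' = (4πρ₀/R³) ∫₀^r r'^5 dr' = 4πρ₀ r^6/(6·R³) = 8.683e-8 C.
Since E is radial and uniform over the Gaussian sphere, Φ = E·4πr² = Q_enc/ε₀.
E = k|Q_enc|/r² = (8.99×10^9)(8.683e-8)/(0.155)² = 3.25e4 N/C.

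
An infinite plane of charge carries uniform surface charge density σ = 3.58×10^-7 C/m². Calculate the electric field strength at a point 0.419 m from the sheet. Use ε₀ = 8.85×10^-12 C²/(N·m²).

By planar symmetry E is perpendicular to the sheet and uniform; use a Gaussian pillbox with flat faces of area A on each side of the sheet.
Flux Φ = 2EA and Q_enc = σA, so 2EA = σA/ε₀ ⇒ E = |σ|/(2ε₀), independent of distance.
E = |σ|/(2ε₀) = (3.58×10^-7)/(2·8.85×10^-12) = 2.02×10^4 N/C.

|E| = 2.02×10^4 N/C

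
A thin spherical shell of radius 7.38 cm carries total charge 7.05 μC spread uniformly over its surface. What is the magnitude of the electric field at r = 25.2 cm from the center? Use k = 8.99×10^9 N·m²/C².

Use a concentric Gaussian sphere at r = 25.2 cm (r > 7.38 cm).
The entire shell is enclosed: Q_enc = 7.05e-6 C.
By Gauss's law, ∮E·dA = E·4πr² = Q_enc/ε₀.
E = k|Q_enc|/r² = (8.99×10^9)(7.05×10^-6)/(0.252)² = 9.98e5 N/C.

|E| = 9.98×10^5 N/C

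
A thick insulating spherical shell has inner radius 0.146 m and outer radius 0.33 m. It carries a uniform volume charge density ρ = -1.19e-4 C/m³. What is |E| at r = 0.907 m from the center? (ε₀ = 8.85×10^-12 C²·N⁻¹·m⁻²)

E = 1.79×10^5 N/C

Symmetry ⇒ E = E(r) r̂. Gaussian sphere of radius r = 0.907 m (r > 0.33 m, enclosing the whole shell).
Q_enc = ρ·(4π/3)(b³ − a³) = (-1.19e-4)·(4π/3)·((0.33)³ − (0.146)³) = -1.636×10^-5 C.
Since E is radial and uniform over the Gaussian sphere, Φ = E·4πr² = Q_enc/ε₀.
E = |Q_enc|/(4πε₀r²) = (1.636×10^-5)/(4π·8.85×10^-12·(0.907)²) = 1.79×10^5 N/C.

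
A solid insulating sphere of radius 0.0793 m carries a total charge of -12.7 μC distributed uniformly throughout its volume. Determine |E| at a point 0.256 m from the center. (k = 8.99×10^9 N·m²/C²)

Use a concentric Gaussian sphere at r = 0.256 m (r > R, so the entire charge is enclosed).
Q_enc = -12.7 μC = -1.27e-5 C.
Gauss's law: E·4πr² = Q_enc/ε₀.
E = k|Q_enc|/r² = (8.99×10^9)(1.27×10^-5)/(0.256)² = 1.74e6 N/C.

1.74×10^6 N/C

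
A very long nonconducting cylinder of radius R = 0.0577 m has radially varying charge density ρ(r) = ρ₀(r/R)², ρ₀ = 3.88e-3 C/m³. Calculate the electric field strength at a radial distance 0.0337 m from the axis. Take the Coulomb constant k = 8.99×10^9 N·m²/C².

|E| = 1.26×10^6 N/C

Coaxial Gaussian cylinder, radius r = 0.0337 m, length L (r < R).
λ_enc = ∫₀^r ρ(r')·2πr' dr' = (2πρ₀/R²)·r^4/4 = 2.361×10^-6 C/m.
By Gauss's law (flux through the curved wall only), E·2πrL = λ_enc L/ε₀.
E = 2k|λ_enc|/r = 2(8.99×10^9)(2.361×10^-6)/(0.0337) = 1.26e6 N/C.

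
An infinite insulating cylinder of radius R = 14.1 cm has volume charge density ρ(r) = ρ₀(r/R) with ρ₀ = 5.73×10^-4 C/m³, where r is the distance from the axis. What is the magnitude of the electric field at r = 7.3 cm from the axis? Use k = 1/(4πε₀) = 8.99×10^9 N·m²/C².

By cylindrical symmetry E is radial; use a coaxial Gaussian cylinder of radius 7.3 cm and length L (r < R).
λ_enc = ∫₀^r ρ(r')·2πr' dr' = (2πρ₀/R)·r^3/3 = 3.311×10^-6 C/m.
Since E is radial and uniform over the curved surface, Φ = E·2πrL = Q_enc/ε₀ = λ_enc L/ε₀.
E = 2k|λ_enc|/r = 2(8.99×10^9)(3.311×10^-6)/(0.073) = 8.16×10^5 N/C.

E ≈ 8.16×10^5 N/C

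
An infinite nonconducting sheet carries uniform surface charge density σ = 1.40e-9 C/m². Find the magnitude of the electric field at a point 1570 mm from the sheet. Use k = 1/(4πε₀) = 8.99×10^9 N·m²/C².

79.1 V/m

Choose a cylindrical pillbox piercing the sheet, end faces (area A) parallel to it.
Flux Φ = 2EA and Q_enc = σA, so 2EA = σA/ε₀ ⇒ E = |σ|/(2ε₀), independent of distance.
E = 2πk|σ| = 2π(8.99×10^9)(1.40×10^-9) = 79.1 N/C.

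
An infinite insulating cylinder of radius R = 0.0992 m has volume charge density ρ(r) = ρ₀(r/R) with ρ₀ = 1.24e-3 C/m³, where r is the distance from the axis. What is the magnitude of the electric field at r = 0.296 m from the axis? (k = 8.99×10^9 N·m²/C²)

|E| = 1.55×10^6 V/m

Take a coaxial cylindrical Gaussian surface of radius r = 0.296 m and length L (r > R, full charge per length enclosed).
λ_enc = 2π ∫₀^R ρ₀(r'/R)^1 r' dr' = 2πρ₀R²/3 = 2.556×10^-5 C/m.
Since E is radial and uniform over the curved surface, Φ = E·2πrL = Q_enc/ε₀ = λ_enc L/ε₀.
E = 2k|λ_enc|/r = 2(8.99×10^9)(2.556×10^-5)/(0.296) = 1.55×10^6 N/C.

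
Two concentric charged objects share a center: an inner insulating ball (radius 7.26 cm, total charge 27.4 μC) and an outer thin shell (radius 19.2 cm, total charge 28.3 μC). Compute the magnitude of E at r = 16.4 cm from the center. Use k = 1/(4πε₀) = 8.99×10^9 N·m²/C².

|E| ≈ 9.16×10^6 V/m

Use a concentric Gaussian sphere at r = 16.4 cm (between the bodies, 7.26 cm < r < 19.2 cm).
The shell at 19.2 cm lies outside the Gaussian surface, so Q_enc = 27.4 μC = 2.74×10^-5 C.
Since E is radial and uniform over the Gaussian sphere, Φ = E·4πr² = Q_enc/ε₀.
E = k|Q_enc|/r² = (8.99×10^9)(2.74×10^-5)/(0.164)² = 9.16×10^6 N/C.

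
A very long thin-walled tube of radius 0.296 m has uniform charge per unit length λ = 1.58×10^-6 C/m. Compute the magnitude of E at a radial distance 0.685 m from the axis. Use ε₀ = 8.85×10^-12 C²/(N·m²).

Take a coaxial cylindrical Gaussian surface of radius r = 0.685 m and length L (r > 0.296 m).
The full line charge is enclosed: λ_enc = 1.58e-6 C/m.
By Gauss's law (flux through the curved wall only), E·2πrL = λ_enc L/ε₀.
E = |λ_enc|/(2πε₀r) = (1.58e-6)/(2π·8.85×10^-12·0.685) = 4.15e4 N/C.

E ≈ 4.15×10^4 N/C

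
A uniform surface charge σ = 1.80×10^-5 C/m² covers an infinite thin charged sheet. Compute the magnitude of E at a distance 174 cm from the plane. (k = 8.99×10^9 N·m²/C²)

|E| ≈ 1.02×10^6 N/C

The symmetry is planar: E is normal to the sheet and the same magnitude on both sides. Take a pillbox straddling the sheet with end-cap area A.
Only the two end caps contribute flux: Φ = 2EA. With Q_enc = σA, Gauss's law gives E = |σ|/(2ε₀).
E = 2πk|σ| = 2π(8.99×10^9)(1.80×10^-5) = 1.02×10^6 N/C.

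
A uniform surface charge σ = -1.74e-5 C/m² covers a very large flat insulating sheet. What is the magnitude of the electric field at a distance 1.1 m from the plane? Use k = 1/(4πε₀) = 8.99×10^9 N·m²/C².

The symmetry is planar: E is normal to the sheet and the same magnitude on both sides. Take a pillbox straddling the sheet with end-cap area A.
Flux Φ = 2EA and Q_enc = σA, so 2EA = σA/ε₀ ⇒ E = |σ|/(2ε₀), independent of distance.
E = 2πk|σ| = 2π(8.99×10^9)(1.74×10^-5) = 9.83×10^5 N/C.

E ≈ 9.83e5 V/m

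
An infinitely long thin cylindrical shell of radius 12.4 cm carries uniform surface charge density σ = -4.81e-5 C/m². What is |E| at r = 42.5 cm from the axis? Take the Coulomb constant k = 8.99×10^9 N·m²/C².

Choose a coaxial cylinder of radius r = 42.5 cm (arbitrary length L) as the Gaussian surface (r > 12.4 cm).
The whole shell is enclosed: λ_enc = σ·2πR = (-4.81×10^-5)·2π·(0.124) = -3.748×10^-5 C/m.
Since E is radial and uniform over the curved surface, Φ = E·2πrL = Q_enc/ε₀ = λ_enc L/ε₀.
E = 2k|λ_enc|/r = 2(8.99×10^9)(3.748×10^-5)/(0.425) = 1.59×10^6 N/C.

E ≈ 1.59×10^6 V/m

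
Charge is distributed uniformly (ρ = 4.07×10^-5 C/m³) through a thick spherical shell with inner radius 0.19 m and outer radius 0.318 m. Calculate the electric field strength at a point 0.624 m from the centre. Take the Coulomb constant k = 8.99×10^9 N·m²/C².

9.96e4 V/m

Symmetry ⇒ E = E(r) r̂. Gaussian sphere of radius r = 0.624 m (r > 0.318 m, enclosing the whole shell).
Q_enc = ρ·(4π/3)(b³ − a³) = (4.07×10^-5)·(4π/3)·((0.318)³ − (0.19)³) = 4.313×10^-6 C.
Applying ∮E·dA = Q_enc/ε₀ with Φ = E(4πr²):
E = k|Q_enc|/r² = (8.99×10^9)(4.313×10^-6)/(0.624)² = 9.96×10^4 N/C.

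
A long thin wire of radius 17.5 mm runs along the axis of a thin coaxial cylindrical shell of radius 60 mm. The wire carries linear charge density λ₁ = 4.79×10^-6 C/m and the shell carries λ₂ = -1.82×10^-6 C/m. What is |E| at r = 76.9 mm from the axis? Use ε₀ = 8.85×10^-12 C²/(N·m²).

|E| = 6.95e5 N/C

Choose a coaxial cylinder of radius r = 76.9 mm (arbitrary length L) as the Gaussian surface (r > 60 mm, enclosing both).
λ_enc = λ₁ + λ₂ = (4.79×10^-6) + (-1.82×10^-6) = 2.97×10^-6 C/m.
Since E is radial and uniform over the curved surface, Φ = E·2πrL = Q_enc/ε₀ = λ_enc L/ε₀.
E = |λ_enc|/(2πε₀r) = (2.97×10^-6)/(2π·8.85×10^-12·0.0769) = 6.95×10^5 N/C.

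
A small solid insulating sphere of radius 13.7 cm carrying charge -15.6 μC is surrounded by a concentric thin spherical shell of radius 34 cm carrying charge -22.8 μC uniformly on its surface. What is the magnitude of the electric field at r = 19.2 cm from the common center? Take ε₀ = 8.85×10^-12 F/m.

By spherical symmetry E is radial; choose a Gaussian sphere of radius r = 19.2 cm (between the bodies, 13.7 cm < r < 34 cm).
The shell at 34 cm lies outside the Gaussian surface, so Q_enc = -15.6 μC = -1.56×10^-5 C.
Gauss's law: E·4πr² = Q_enc/ε₀.
E = |Q_enc|/(4πε₀r²) = (1.56e-5)/(4π·8.85×10^-12·(0.192)²) = 3.81e6 N/C.

|E| ≈ 3.81×10^6 N/C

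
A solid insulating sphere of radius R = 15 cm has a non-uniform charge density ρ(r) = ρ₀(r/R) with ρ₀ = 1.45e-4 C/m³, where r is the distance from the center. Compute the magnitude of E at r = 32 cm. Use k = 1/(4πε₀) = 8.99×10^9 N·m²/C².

1.35×10^5 N/C

Take a concentric spherical Gaussian surface of radius r = 32 cm (r > R, all charge enclosed).
Q_enc = 4π ∫₀^R ρ₀(r'/R)^1 r'² dr' = 4πρ₀R³/4 = 1.537×10^-6 C.
Gauss's law: E·4πr² = Q_enc/ε₀.
E = k|Q_enc|/r² = (8.99×10^9)(1.537×10^-6)/(0.32)² = 1.35e5 N/C.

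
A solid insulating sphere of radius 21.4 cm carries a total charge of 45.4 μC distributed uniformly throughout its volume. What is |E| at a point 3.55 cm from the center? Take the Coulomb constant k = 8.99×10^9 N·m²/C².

|E| ≈ 1.48×10^6 N/C

Use a concentric Gaussian sphere at r = 3.55 cm (r < R).
For a uniform sphere the enclosed fraction is (r/R)³, so Q_enc = (45.4 μC)(0.0355/0.214)³ = 2.073×10^-7 C.
Since E is radial and uniform over the Gaussian sphere, Φ = E·4πr² = Q_enc/ε₀.
E = k|Q_enc|/r² = (8.99×10^9)(2.073×10^-7)/(0.0355)² = 1.48×10^6 N/C.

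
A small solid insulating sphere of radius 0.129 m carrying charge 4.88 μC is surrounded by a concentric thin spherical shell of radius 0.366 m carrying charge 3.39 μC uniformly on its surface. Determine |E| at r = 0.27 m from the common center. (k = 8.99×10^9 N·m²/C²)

|E| = 6.02×10^5 N/C

By spherical symmetry E is radial; choose a Gaussian sphere of radius r = 0.27 m (between the bodies, 0.129 m < r < 0.366 m).
The shell at 0.366 m lies outside the Gaussian surface, so Q_enc = 4.88 μC = 4.88e-6 C.
Applying ∮E·dA = Q_enc/ε₀ with Φ = E(4πr²):
E = k|Q_enc|/r² = (8.99×10^9)(4.88×10^-6)/(0.27)² = 6.02e5 N/C.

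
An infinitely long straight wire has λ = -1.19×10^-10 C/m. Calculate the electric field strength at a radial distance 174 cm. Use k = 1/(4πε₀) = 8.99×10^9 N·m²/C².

Coaxial Gaussian cylinder, radius r = 174 cm, length L.
Q_enc = λL, so λ_enc = -1.19×10^-10 C/m.
By Gauss's law (flux through the curved wall only), E·2πrL = λ_enc L/ε₀.
E = 2k|λ_enc|/r = 2(8.99×10^9)(1.19×10^-10)/(1.74) = 1.23 N/C.

E = 1.23 N/C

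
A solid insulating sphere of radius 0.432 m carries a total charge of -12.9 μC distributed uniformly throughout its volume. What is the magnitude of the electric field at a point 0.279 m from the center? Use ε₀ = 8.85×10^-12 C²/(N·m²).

4.01×10^5 N/C

Use a concentric Gaussian sphere at r = 0.279 m (r < R).
Only the charge within r is enclosed: Q_enc = Q·(r/R)³ = (-12.9 μC)·(0.279 m/0.432 m)³ = -3.475×10^-6 C.
Gauss's law: E·4πr² = Q_enc/ε₀.
E = |Q_enc|/(4πε₀r²) = (3.475e-6)/(4π·8.85×10^-12·(0.279)²) = 4.01×10^5 N/C.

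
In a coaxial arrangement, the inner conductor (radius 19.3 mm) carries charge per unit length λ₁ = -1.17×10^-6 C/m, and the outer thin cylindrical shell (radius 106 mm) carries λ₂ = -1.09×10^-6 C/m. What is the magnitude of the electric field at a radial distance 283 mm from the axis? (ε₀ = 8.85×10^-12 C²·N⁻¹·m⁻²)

Coaxial Gaussian cylinder, radius r = 283 mm, length L (r > 106 mm, enclosing both).
λ_enc = λ₁ + λ₂ = (-1.17×10^-6) + (-1.09×10^-6) = -2.26e-6 C/m.
Since E is radial and uniform over the curved surface, Φ = E·2πrL = Q_enc/ε₀ = λ_enc L/ε₀.
E = |λ_enc|/(2πε₀r) = (2.26×10^-6)/(2π·8.85×10^-12·0.283) = 1.44e5 N/C.

|E| = 1.44×10^5 N/C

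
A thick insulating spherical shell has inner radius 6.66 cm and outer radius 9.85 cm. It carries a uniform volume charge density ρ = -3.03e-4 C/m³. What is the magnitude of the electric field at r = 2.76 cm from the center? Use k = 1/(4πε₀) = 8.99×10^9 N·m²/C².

E = 0 (no enclosed charge)

Use a concentric Gaussian sphere at r = 2.76 cm (r < 6.66 cm, inside the empty cavity).
Q_enc = 0 (all charge lies at larger r); Gauss's law gives E = 0.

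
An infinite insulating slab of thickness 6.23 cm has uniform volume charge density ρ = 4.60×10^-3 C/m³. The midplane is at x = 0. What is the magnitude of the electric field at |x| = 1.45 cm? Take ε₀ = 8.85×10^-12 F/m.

7.54×10^6 N/C

By symmetry E is perpendicular to the slab. A Gaussian pillbox from −1.45 cm to +1.45 cm (face area A) lies entirely within the slab.
Q_enc = ρ·(2x)·A and flux = 2EA, so 2EA = 2ρxA/ε₀ ⇒ E = |ρ|x/ε₀.
E = (4.60×10^-3)(0.0145)/(8.85×10^-12) = 7.54×10^6 N/C.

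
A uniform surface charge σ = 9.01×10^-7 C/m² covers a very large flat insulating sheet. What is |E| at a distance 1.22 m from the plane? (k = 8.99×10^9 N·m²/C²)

5.09×10^4 N/C

The symmetry is planar: E is normal to the sheet and the same magnitude on both sides. Take a pillbox straddling the sheet with end-cap area A.
Only the two end caps contribute flux: Φ = 2EA. With Q_enc = σA, Gauss's law gives E = |σ|/(2ε₀).
E = 2πk|σ| = 2π(8.99×10^9)(9.01×10^-7) = 5.09×10^4 N/C.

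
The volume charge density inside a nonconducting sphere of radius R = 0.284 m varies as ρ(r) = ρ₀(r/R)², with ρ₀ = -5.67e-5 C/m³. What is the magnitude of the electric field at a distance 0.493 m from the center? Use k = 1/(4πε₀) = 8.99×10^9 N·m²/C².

E = 1.21e5 N/C

By spherical symmetry E is radial; choose a Gaussian sphere of radius r = 0.493 m (r > R, all charge enclosed).
Q_enc = 4π ∫₀^R ρ₀(r'/R)^2 r'² dr' = 4πρ₀R³/5 = -3.264e-6 C.
By Gauss's law, ∮E·dA = E·4πr² = Q_enc/ε₀.
E = k|Q_enc|/r² = (8.99×10^9)(3.264e-6)/(0.493)² = 1.21e5 N/C.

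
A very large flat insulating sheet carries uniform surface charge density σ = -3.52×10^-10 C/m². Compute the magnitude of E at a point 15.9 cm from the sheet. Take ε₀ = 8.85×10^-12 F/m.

Choose a cylindrical pillbox piercing the sheet, end faces (area A) parallel to it.
Flux Φ = 2EA and Q_enc = σA, so 2EA = σA/ε₀ ⇒ E = |σ|/(2ε₀), independent of distance.
E = |σ|/(2ε₀) = (3.52e-10)/(2·8.85×10^-12) = 19.9 N/C.

E = 19.9 N/C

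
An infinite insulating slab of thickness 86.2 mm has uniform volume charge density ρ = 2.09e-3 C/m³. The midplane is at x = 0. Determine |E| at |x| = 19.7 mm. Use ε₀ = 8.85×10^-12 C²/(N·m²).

By symmetry E is perpendicular to the slab. A Gaussian pillbox from −19.7 mm to +19.7 mm (face area A) lies entirely within the slab.
Q_enc = ρ·(2x)·A and flux = 2EA, so 2EA = 2ρxA/ε₀ ⇒ E = |ρ|x/ε₀.
E = (2.09×10^-3)(0.0197)/(8.85×10^-12) = 4.65×10^6 N/C.

E ≈ 4.65×10^6 V/m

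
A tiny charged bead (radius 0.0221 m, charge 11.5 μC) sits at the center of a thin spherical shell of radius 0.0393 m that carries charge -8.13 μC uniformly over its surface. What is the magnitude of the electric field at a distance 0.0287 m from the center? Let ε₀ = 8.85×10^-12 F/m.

E = 1.26×10^8 V/m

Take a concentric spherical Gaussian surface of radius r = 0.0287 m (between the bodies, 0.0221 m < r < 0.0393 m).
The shell at 0.0393 m lies outside the Gaussian surface, so Q_enc = 11.5 μC = 1.15e-5 C.
Since E is radial and uniform over the Gaussian sphere, Φ = E·4πr² = Q_enc/ε₀.
E = |Q_enc|/(4πε₀r²) = (1.15×10^-5)/(4π·8.85×10^-12·(0.0287)²) = 1.26×10^8 N/C.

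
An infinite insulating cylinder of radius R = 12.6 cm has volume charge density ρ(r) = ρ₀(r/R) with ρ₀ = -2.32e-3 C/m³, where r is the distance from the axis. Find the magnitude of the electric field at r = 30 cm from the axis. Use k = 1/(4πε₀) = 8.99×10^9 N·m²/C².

Take a coaxial cylindrical Gaussian surface of radius r = 30 cm and length L (r > R, full charge per length enclosed).
λ_enc = 2π ∫₀^R ρ₀(r'/R)^1 r' dr' = 2πρ₀R²/3 = -7.714×10^-5 C/m.
By Gauss's law (flux through the curved wall only), E·2πrL = λ_enc L/ε₀.
E = 2k|λ_enc|/r = 2(8.99×10^9)(7.714×10^-5)/(0.3) = 4.62e6 N/C.

|E| = 4.62e6 N/C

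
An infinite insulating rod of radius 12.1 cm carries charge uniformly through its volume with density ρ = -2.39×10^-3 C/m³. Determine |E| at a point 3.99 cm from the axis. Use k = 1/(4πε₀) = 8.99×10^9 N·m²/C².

Coaxial Gaussian cylinder, radius r = 3.99 cm, length L (r < R).
Charge inside radius r per length L is ρ·πr²·L, so λ_enc = ρπr² = -1.195e-5 C/m.
Since E is radial and uniform over the curved surface, Φ = E·2πrL = Q_enc/ε₀ = λ_enc L/ε₀.
E = 2k|λ_enc|/r = 2(8.99×10^9)(1.195×10^-5)/(0.0399) = 5.39e6 N/C.

E ≈ 5.39e6 N/C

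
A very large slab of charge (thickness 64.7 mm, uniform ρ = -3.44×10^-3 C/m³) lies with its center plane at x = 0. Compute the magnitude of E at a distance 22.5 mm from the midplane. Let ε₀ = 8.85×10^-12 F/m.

|E| = 8.75×10^6 V/m

By symmetry E is perpendicular to the slab. A Gaussian pillbox from −22.5 mm to +22.5 mm (face area A) lies entirely within the slab.
Q_enc = ρ·(2x)·A and flux = 2EA, so 2EA = 2ρxA/ε₀ ⇒ E = |ρ|x/ε₀.
E = (3.44×10^-3)(0.0225)/(8.85×10^-12) = 8.75×10^6 N/C.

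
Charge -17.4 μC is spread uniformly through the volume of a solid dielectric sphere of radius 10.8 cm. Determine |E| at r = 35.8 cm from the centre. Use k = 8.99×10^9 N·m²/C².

|E| ≈ 1.22e6 N/C

By spherical symmetry E is radial; choose a Gaussian sphere of radius r = 35.8 cm (r > R, so the entire charge is enclosed).
Q_enc = -17.4 μC = -1.74×10^-5 C.
By Gauss's law, ∮E·dA = E·4πr² = Q_enc/ε₀.
E = k|Q_enc|/r² = (8.99×10^9)(1.74e-5)/(0.358)² = 1.22e6 N/C.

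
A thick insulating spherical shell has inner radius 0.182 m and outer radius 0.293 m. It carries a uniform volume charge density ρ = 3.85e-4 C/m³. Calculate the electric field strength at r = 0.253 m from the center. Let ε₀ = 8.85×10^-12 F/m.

Symmetry ⇒ E = E(r) r̂. Gaussian sphere of radius r = 0.253 m (within the shell material, 0.182 m < r < 0.293 m).
Enclosed charge is the volume from a to r: Q_enc = (4π/3)ρ(r³ − a³) = 1.639×10^-5 C.
Gauss's law: E·4πr² = Q_enc/ε₀.
E = |Q_enc|/(4πε₀r²) = (1.639×10^-5)/(4π·8.85×10^-12·(0.253)²) = 2.30e6 N/C.

E ≈ 2.30×10^6 N/C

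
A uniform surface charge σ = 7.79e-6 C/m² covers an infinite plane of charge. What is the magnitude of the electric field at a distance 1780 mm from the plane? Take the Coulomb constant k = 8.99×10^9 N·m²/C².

4.40e5 N/C

By planar symmetry E is perpendicular to the sheet and uniform; use a Gaussian pillbox with flat faces of area A on each side of the sheet.
Only the two end caps contribute flux: Φ = 2EA. With Q_enc = σA, Gauss's law gives E = |σ|/(2ε₀).
E = 2πk|σ| = 2π(8.99×10^9)(7.79×10^-6) = 4.40e5 N/C.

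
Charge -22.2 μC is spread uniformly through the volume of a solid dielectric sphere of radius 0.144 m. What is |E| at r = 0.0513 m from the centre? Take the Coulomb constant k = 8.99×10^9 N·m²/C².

Symmetry ⇒ E = E(r) r̂. Gaussian sphere of radius r = 0.0513 m (r < R).
For a uniform sphere the enclosed fraction is (r/R)³, so Q_enc = (-22.2 μC)(0.0513/0.144)³ = -1.004×10^-6 C.
Since E is radial and uniform over the Gaussian sphere, Φ = E·4πr² = Q_enc/ε₀.
E = k|Q_enc|/r² = (8.99×10^9)(1.004×10^-6)/(0.0513)² = 3.43e6 N/C.

E ≈ 3.43×10^6 N/C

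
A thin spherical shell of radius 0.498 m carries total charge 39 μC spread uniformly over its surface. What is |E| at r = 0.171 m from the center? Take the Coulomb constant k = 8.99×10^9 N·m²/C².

E = 0 (no enclosed charge)

By spherical symmetry E is radial; choose a Gaussian sphere of radius r = 0.171 m (inside the shell, r < 0.498 m).
No charge lies within this surface, so Q_enc = 0 and Gauss's law gives E·4πr² = 0 ⇒ E = 0.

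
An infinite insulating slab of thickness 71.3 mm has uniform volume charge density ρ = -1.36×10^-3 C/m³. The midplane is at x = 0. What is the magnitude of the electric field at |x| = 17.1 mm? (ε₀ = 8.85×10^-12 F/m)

By symmetry E is perpendicular to the slab. A Gaussian pillbox from −17.1 mm to +17.1 mm (face area A) lies entirely within the slab.
Q_enc = ρ·(2x)·A and flux = 2EA, so 2EA = 2ρxA/ε₀ ⇒ E = |ρ|x/ε₀.
E = (1.36×10^-3)(0.0171)/(8.85×10^-12) = 2.63×10^6 N/C.

|E| = 2.63e6 V/m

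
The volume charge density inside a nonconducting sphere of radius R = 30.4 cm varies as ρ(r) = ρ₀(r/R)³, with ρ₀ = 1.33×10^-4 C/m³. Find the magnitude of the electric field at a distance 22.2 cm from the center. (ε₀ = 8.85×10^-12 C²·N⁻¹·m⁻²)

E = 2.17e5 N/C

By spherical symmetry E is radial; choose a Gaussian sphere of radius r = 22.2 cm (r < R).
Q_enc = ∫₀^r ρ(r')·4πr'² dr' = (4πρ₀/R³) ∫₀^r r'^5 dr' = 4πρ₀ r^6/(6·R³) = 1.187×10^-6 C.
Gauss's law: E·4πr² = Q_enc/ε₀.
E = |Q_enc|/(4πε₀r²) = (1.187e-6)/(4π·8.85×10^-12·(0.222)²) = 2.17×10^5 N/C.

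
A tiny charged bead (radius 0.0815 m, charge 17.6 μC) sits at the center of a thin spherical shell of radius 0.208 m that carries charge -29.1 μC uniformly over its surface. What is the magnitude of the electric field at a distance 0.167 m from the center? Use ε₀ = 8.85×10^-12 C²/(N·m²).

Symmetry ⇒ E = E(r) r̂. Gaussian sphere of radius r = 0.167 m (between the bodies, 0.0815 m < r < 0.208 m).
Only the inner charge is enclosed; the outer shell contributes nothing inside itself. Q_enc = 17.6 μC = 1.76×10^-5 C.
Since E is radial and uniform over the Gaussian sphere, Φ = E·4πr² = Q_enc/ε₀.
E = |Q_enc|/(4πε₀r²) = (1.76×10^-5)/(4π·8.85×10^-12·(0.167)²) = 5.67×10^6 N/C.

E ≈ 5.67e6 N/C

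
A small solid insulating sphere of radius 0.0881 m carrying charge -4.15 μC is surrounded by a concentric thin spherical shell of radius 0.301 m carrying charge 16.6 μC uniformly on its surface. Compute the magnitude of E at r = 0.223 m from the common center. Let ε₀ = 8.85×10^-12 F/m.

Take a concentric spherical Gaussian surface of radius r = 0.223 m (between the bodies, 0.0881 m < r < 0.301 m).
The shell at 0.301 m lies outside the Gaussian surface, so Q_enc = -4.15 μC = -4.15×10^-6 C.
Applying ∮E·dA = Q_enc/ε₀ with Φ = E(4πr²):
E = |Q_enc|/(4πε₀r²) = (4.15×10^-6)/(4π·8.85×10^-12·(0.223)²) = 7.50×10^5 N/C.

7.50×10^5 N/C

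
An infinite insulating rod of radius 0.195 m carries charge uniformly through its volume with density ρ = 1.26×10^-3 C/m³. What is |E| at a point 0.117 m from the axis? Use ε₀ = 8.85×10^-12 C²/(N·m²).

By cylindrical symmetry E is radial; use a coaxial Gaussian cylinder of radius 0.117 m and length L (r < R).
Enclosed charge per unit length: λ_enc = ρ·πr² = (1.26×10^-3)π(0.117)² = 5.419×10^-5 C/m.
By Gauss's law (flux through the curved wall only), E·2πrL = λ_enc L/ε₀.
E = |λ_enc|/(2πε₀r) = (5.419×10^-5)/(2π·8.85×10^-12·0.117) = 8.33×10^6 N/C.

|E| = 8.33×10^6 N/C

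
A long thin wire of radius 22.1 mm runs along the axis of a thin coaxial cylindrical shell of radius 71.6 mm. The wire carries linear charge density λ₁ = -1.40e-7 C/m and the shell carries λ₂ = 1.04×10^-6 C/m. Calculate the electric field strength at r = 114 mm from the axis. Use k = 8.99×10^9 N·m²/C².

1.42e5 N/C

By cylindrical symmetry E is radial; use a coaxial Gaussian cylinder of radius 114 mm and length L (r > 71.6 mm, enclosing both).
λ_enc = λ₁ + λ₂ = (-1.40e-7) + (1.04×10^-6) = 9.00×10^-7 C/m.
By Gauss's law (flux through the curved wall only), E·2πrL = λ_enc L/ε₀.
E = 2k|λ_enc|/r = 2(8.99×10^9)(9.00×10^-7)/(0.114) = 1.42×10^5 N/C.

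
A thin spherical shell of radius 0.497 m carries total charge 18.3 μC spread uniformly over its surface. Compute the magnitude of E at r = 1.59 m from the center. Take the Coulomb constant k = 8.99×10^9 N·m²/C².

6.51e4 N/C

By spherical symmetry E is radial; choose a Gaussian sphere of radius r = 1.59 m (r > 0.497 m).
The entire shell is enclosed: Q_enc = 1.83×10^-5 C.
By Gauss's law, ∮E·dA = E·4πr² = Q_enc/ε₀.
E = k|Q_enc|/r² = (8.99×10^9)(1.83×10^-5)/(1.59)² = 6.51e4 N/C.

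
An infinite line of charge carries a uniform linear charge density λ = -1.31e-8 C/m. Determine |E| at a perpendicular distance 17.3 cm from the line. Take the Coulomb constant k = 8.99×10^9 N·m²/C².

Choose a coaxial cylinder of radius r = 17.3 cm (arbitrary length L) as the Gaussian surface.
Q_enc = λL, so λ_enc = -1.31e-8 C/m.
By Gauss's law (flux through the curved wall only), E·2πrL = λ_enc L/ε₀.
E = 2k|λ_enc|/r = 2(8.99×10^9)(1.31e-8)/(0.173) = 1.36×10^3 N/C.

E ≈ 1.36e3 N/C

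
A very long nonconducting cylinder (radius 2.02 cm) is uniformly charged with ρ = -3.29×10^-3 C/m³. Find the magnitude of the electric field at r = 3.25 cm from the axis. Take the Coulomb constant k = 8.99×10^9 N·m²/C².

E = 2.33×10^6 V/m

Choose a coaxial cylinder of radius r = 3.25 cm (arbitrary length L) as the Gaussian surface (r > 2.02 cm, full cross-section enclosed).
λ_enc = ρ·πR² = (-3.29e-3)π(0.0202)² = -4.217e-6 C/m.
Gauss's law: E·2πrL = λ_enc L/ε₀.
E = 2k|λ_enc|/r = 2(8.99×10^9)(4.217×10^-6)/(0.0325) = 2.33×10^6 N/C.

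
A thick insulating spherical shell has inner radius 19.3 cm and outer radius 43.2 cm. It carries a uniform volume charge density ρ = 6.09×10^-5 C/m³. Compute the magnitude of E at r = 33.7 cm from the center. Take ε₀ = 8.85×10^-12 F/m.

|E| = 6.28×10^5 N/C

Take a concentric spherical Gaussian surface of radius r = 33.7 cm (within the shell material, 19.3 cm < r < 43.2 cm).
Enclosed charge is the volume from a to r: Q_enc = (4π/3)ρ(r³ − a³) = 7.929×10^-6 C.
Since E is radial and uniform over the Gaussian sphere, Φ = E·4πr² = Q_enc/ε₀.
E = |Q_enc|/(4πε₀r²) = (7.929×10^-6)/(4π·8.85×10^-12·(0.337)²) = 6.28×10^5 N/C.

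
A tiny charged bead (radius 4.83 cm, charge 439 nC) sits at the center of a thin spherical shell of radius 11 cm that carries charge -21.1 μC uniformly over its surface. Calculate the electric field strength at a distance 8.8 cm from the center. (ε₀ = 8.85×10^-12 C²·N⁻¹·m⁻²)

Symmetry ⇒ E = E(r) r̂. Gaussian sphere of radius r = 8.8 cm (between the bodies, 4.83 cm < r < 11 cm).
The shell at 11 cm lies outside the Gaussian surface, so Q_enc = 439 nC = 4.39×10^-7 C.
Gauss's law: E·4πr² = Q_enc/ε₀.
E = |Q_enc|/(4πε₀r²) = (4.39×10^-7)/(4π·8.85×10^-12·(0.088)²) = 5.10×10^5 N/C.

|E| ≈ 5.10e5 N/C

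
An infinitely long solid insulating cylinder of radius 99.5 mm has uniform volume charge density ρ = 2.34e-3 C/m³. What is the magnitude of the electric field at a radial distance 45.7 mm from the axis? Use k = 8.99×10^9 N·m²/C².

|E| ≈ 6.04e6 V/m

Take a coaxial cylindrical Gaussian surface of radius r = 45.7 mm and length L (r < R).
Enclosed charge per unit length: λ_enc = ρ·πr² = (2.34e-3)π(0.0457)² = 1.535e-5 C/m.
Gauss's law: E·2πrL = λ_enc L/ε₀.
E = 2k|λ_enc|/r = 2(8.99×10^9)(1.535×10^-5)/(0.0457) = 6.04e6 N/C.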